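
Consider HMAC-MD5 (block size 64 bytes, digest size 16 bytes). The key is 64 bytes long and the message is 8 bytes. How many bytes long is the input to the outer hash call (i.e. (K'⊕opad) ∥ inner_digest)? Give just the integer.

Key is 64 ≤ 64 bytes, zero-padded: |K'| = 64.
Outer input = (K'⊕opad) ∥ H(inner) → 64 + 16 = 80 bytes.

80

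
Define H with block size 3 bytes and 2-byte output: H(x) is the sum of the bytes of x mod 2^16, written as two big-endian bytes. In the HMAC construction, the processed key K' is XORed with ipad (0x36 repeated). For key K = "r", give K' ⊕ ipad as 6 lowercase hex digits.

443636

Key "r" = 72 is 1 byte ≤ B = 3; zero-pad to 3 bytes: K' = 72 00 00.
XOR each byte with 0x36: 72⊕36=44, 00⊕36=36, 00⊕36=36.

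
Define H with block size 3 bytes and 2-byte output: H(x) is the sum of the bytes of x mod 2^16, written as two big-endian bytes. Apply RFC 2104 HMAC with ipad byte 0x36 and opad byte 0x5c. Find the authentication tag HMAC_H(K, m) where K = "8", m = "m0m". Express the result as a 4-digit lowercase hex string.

Key "8" = 38 is 1 byte ≤ B = 3; zero-pad to 3 bytes: K' = 38 00 00.
K' ⊕ ipad = 0e 36 36.  K' ⊕ opad = 64 5c 5c.
Inner input = (K'⊕ipad) ∥ m = 0e 36 36 ∥ 6d 30 6d.
Inner hash: sum = 14+54+54+109+48+109 = 388 → 01 84.
Outer input = (K'⊕opad) ∥ inner = 64 5c 5c ∥ 01 84.
Outer hash (tag): sum = 100+92+92+1+132 = 417 → 01 a1.

01a1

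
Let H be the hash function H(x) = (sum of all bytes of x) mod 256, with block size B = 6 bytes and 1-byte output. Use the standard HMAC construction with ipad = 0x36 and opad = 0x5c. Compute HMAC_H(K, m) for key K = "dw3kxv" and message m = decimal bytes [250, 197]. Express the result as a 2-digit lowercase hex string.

Key "dw3kxv" = 64 77 33 6b 78 76 is exactly B = 6 bytes: K' = 64 77 33 6b 78 76.
K' ⊕ ipad = 52 41 05 5d 4e 40.  K' ⊕ opad = 38 2b 6f 37 24 2a.
Inner input = (K'⊕ipad) ∥ m = 52 41 05 5d 4e 40 ∥ fa c5.
Inner hash: sum = 82+65+5+93+78+64+250+197 = 834; mod 256 = 66 → 42.
Outer input = (K'⊕opad) ∥ inner = 38 2b 6f 37 24 2a ∥ 42.
Outer hash (tag): sum = 56+43+111+55+36+42+66 = 409; mod 256 = 153 → 99.

99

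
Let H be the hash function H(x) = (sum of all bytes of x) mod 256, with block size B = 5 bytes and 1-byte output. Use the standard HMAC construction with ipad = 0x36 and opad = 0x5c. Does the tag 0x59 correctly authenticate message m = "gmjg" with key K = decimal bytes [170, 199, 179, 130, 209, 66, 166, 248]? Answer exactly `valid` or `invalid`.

valid

Key decimal bytes [170, 199, 179, 130, 209, 66, 166, 248] = aa c7 b3 82 d1 42 a6 f8 is 8 bytes > B = 5, so hash it first: H(key) = 57, then zero-pad to 5 bytes: K' = 57 00 00 00 00.
K' ⊕ ipad = 61 36 36 36 36; K' ⊕ opad = 0b 5c 5c 5c 5c.
Inner hash: sum = 97+54+54+54+54+103+109+106+103 = 734; mod 256 = 222 → de.
Outer hash (recomputed tag): sum = 11+92+92+92+92+222 = 601; mod 256 = 89 → 59.
Recomputed tag = 59; claimed = 59 → match.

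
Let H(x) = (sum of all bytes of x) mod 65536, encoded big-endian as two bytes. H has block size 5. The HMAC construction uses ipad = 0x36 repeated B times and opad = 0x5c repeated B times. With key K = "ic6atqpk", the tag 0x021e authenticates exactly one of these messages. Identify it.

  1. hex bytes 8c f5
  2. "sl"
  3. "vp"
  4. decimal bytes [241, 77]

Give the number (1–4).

Key "ic6atqpk" = 69 63 36 61 74 71 70 6b is 8 bytes > B = 5, so hash it first: H(key) = 03 23, then zero-pad to 5 bytes: K' = 03 23 00 00 00.
K' ⊕ ipad = 35 15 36 36 36; K' ⊕ opad = 5f 7f 5c 5c 5c.
m1: inner = H(35 15 36 36 36 8c f5) = 02 6d; tag = H(5f 7f 5c 5c 5c 02 6d) = 0261
m2: inner = H(35 15 36 36 36 73 6c) = 01 cb; tag = H(5f 7f 5c 5c 5c 01 cb) = 02be
m3: inner = H(35 15 36 36 36 76 70) = 01 d2; tag = H(5f 7f 5c 5c 5c 01 d2) = 02c5
m4: inner = H(35 15 36 36 36 f1 4d) = 02 2a; tag = H(5f 7f 5c 5c 5c 02 2a) = 021e ← matches

4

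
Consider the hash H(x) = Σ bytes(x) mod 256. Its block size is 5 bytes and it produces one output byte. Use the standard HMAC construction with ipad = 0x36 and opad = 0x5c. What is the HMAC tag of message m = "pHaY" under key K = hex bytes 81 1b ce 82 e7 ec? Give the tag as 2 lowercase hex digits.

Key hex bytes 81 1b ce 82 e7 ec is 6 bytes > B = 5, so hash it first: H(key) = bf, then zero-pad to 5 bytes: K' = bf 00 00 00 00.
K' ⊕ ipad = 89 36 36 36 36.  K' ⊕ opad = e3 5c 5c 5c 5c.
Inner input = (K'⊕ipad) ∥ m = 89 36 36 36 36 ∥ 70 48 61 59.
Inner hash: sum = 137+54+54+54+54+112+72+97+89 = 723; mod 256 = 211 → d3.
Outer input = (K'⊕opad) ∥ inner = e3 5c 5c 5c 5c ∥ d3.
Outer hash (tag): sum = 227+92+92+92+92+211 = 806; mod 256 = 38 → 26.

26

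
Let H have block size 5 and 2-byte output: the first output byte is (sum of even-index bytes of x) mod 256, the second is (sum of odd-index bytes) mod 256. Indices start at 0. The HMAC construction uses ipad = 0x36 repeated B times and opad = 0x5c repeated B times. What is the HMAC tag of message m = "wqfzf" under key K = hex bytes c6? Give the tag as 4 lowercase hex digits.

01ff

Key hex bytes c6 is 1 byte ≤ B = 5; zero-pad to 5 bytes: K' = c6 00 00 00 00.
K' ⊕ ipad = f0 36 36 36 36.  K' ⊕ opad = 9a 5c 5c 5c 5c.
Inner input = (K'⊕ipad) ∥ m = f0 36 36 36 36 ∥ 77 71 66 7a 66.
Inner hash: even-index sum = 583 mod 256 = 71; odd-index sum = 431 mod 256 = 175 → 47 af.
Outer input = (K'⊕opad) ∥ inner = 9a 5c 5c 5c 5c ∥ 47 af.
Outer hash (tag): even-index sum = 513 mod 256 = 1; odd-index sum = 255 mod 256 = 255 → 01 ff.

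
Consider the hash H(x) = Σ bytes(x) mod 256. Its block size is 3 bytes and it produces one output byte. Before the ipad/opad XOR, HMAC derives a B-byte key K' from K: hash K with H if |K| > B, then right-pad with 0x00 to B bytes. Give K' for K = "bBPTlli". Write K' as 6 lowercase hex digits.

890000

|K| = 7 > B = 3, so first hash the key.
H(K): sum = 98+66+80+84+108+108+105 = 649; mod 256 = 137 → 89.
Zero-pad H(K) = 89 to 3 bytes: K' = 89 00 00.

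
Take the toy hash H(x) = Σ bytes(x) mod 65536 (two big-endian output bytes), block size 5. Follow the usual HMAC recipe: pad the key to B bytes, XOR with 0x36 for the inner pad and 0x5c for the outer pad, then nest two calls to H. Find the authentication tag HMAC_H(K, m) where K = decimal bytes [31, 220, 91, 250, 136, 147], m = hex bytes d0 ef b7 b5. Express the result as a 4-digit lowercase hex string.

Key decimal bytes [31, 220, 91, 250, 136, 147] = 1f dc 5b fa 88 93 is 6 bytes > B = 5, so hash it first: H(key) = 03 6b, then zero-pad to 5 bytes: K' = 03 6b 00 00 00.
K' ⊕ ipad = 35 5d 36 36 36.  K' ⊕ opad = 5f 37 5c 5c 5c.
Inner input = (K'⊕ipad) ∥ m = 35 5d 36 36 36 ∥ d0 ef b7 b5.
Inner hash: sum = 53+93+54+54+54+208+239+183+181 = 1119 → 04 5f.
Outer input = (K'⊕opad) ∥ inner = 5f 37 5c 5c 5c ∥ 04 5f.
Outer hash (tag): sum = 95+55+92+92+92+4+95 = 525 → 02 0d.

020d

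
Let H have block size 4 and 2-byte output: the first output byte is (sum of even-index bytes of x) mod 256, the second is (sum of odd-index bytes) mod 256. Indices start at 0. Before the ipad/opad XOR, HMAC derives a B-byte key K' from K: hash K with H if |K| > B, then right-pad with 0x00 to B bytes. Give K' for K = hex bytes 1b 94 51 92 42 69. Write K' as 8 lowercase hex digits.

|K| = 6 > B = 4, so first hash the key.
H(K): even-index sum = 174 mod 256 = 174; odd-index sum = 399 mod 256 = 143 → ae 8f.
Zero-pad H(K) = ae 8f to 4 bytes: K' = ae 8f 00 00.

ae8f0000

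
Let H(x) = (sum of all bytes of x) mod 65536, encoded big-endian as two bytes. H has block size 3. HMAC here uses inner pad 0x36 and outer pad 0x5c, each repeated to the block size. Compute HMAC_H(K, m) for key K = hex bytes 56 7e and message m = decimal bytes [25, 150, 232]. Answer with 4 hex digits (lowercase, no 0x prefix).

Key hex bytes 56 7e is 2 bytes ≤ B = 3; zero-pad to 3 bytes: K' = 56 7e 00.
K' ⊕ ipad = 60 48 36.  K' ⊕ opad = 0a 22 5c.
Inner input = (K'⊕ipad) ∥ m = 60 48 36 ∥ 19 96 e8.
Inner hash: sum = 96+72+54+25+150+232 = 629 → 02 75.
Outer input = (K'⊕opad) ∥ inner = 0a 22 5c ∥ 02 75.
Outer hash (tag): sum = 10+34+92+2+117 = 255 → 00 ff.

00ff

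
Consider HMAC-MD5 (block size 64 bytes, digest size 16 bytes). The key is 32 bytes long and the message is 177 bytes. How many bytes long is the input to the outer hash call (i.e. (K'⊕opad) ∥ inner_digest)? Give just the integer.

80

Key is 32 ≤ 64 bytes, zero-padded: |K'| = 64.
Outer input = (K'⊕opad) ∥ H(inner) → 64 + 16 = 80 bytes.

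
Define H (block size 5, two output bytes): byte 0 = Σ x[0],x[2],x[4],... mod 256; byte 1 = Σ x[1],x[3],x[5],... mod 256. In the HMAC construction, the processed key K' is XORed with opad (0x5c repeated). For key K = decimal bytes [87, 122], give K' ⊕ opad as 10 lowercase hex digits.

Key decimal bytes [87, 122] = 57 7a is 2 bytes ≤ B = 5; zero-pad to 5 bytes: K' = 57 7a 00 00 00.
XOR each byte with 0x5c: 57⊕5c=0b, 7a⊕5c=26, 00⊕5c=5c, 00⊕5c=5c, 00⊕5c=5c.

0b265c5c5c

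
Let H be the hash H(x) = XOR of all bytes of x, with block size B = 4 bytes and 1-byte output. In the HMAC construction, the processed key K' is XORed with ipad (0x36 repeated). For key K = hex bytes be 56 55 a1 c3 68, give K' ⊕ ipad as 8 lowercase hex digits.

81363636

Key hex bytes be 56 55 a1 c3 68 is 6 bytes > B = 4, so hash it first: H(key) = b7, then zero-pad to 4 bytes: K' = b7 00 00 00.
XOR each byte with 0x36: b7⊕36=81, 00⊕36=36, 00⊕36=36, 00⊕36=36.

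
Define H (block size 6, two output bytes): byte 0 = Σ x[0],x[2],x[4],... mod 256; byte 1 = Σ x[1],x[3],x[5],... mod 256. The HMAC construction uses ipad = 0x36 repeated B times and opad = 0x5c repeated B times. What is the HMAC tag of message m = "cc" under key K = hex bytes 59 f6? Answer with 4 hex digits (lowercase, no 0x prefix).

fbf1

Key hex bytes 59 f6 is 2 bytes ≤ B = 6; zero-pad to 6 bytes: K' = 59 f6 00 00 00 00.
K' ⊕ ipad = 6f c0 36 36 36 36.  K' ⊕ opad = 05 aa 5c 5c 5c 5c.
Inner input = (K'⊕ipad) ∥ m = 6f c0 36 36 36 36 ∥ 63 63.
Inner hash: even-index sum = 318 mod 256 = 62; odd-index sum = 399 mod 256 = 143 → 3e 8f.
Outer input = (K'⊕opad) ∥ inner = 05 aa 5c 5c 5c 5c ∥ 3e 8f.
Outer hash (tag): even-index sum = 251 mod 256 = 251; odd-index sum = 497 mod 256 = 241 → fb f1.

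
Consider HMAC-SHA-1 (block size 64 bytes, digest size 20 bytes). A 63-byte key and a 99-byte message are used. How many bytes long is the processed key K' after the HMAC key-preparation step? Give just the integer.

Key is 63 ≤ 64 bytes, zero-padded: |K'| = 64.

64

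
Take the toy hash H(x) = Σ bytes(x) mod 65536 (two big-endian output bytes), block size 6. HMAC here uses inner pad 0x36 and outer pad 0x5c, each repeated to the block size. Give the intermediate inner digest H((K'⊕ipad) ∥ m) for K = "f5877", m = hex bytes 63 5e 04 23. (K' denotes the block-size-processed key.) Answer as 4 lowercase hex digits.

Key "f5877" = 66 35 38 37 37 is 5 bytes ≤ B = 6; zero-pad to 6 bytes: K' = 66 35 38 37 37 00.
K' ⊕ ipad = 50 03 0e 01 01 36.
Inner input = 50 03 0e 01 01 36 ∥ 63 5e 04 23.
Inner hash: sum = 80+3+14+1+1+54+99+94+4+35 = 385 → 01 81.

0181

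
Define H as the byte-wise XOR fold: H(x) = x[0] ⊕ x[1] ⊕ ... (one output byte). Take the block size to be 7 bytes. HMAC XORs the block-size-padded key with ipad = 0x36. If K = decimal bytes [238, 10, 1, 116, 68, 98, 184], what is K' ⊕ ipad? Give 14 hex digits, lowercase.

d83c374272548e

Key decimal bytes [238, 10, 1, 116, 68, 98, 184] = ee 0a 01 74 44 62 b8 is exactly B = 7 bytes: K' = ee 0a 01 74 44 62 b8.
XOR each byte with 0x36: ee⊕36=d8, 0a⊕36=3c, 01⊕36=37, 74⊕36=42, 44⊕36=72, 62⊕36=54, b8⊕36=8e.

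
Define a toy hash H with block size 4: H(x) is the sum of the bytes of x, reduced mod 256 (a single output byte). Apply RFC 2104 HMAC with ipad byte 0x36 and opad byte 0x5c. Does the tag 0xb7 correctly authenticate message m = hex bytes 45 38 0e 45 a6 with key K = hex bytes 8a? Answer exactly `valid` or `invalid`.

invalid

Key hex bytes 8a is 1 byte ≤ B = 4; zero-pad to 4 bytes: K' = 8a 00 00 00.
K' ⊕ ipad = bc 36 36 36; K' ⊕ opad = d6 5c 5c 5c.
Inner hash: sum = 188+54+54+54+69+56+14+69+166 = 724; mod 256 = 212 → d4.
Outer hash (recomputed tag): sum = 214+92+92+92+212 = 702; mod 256 = 190 → be.
Recomputed tag = be; claimed = b7 → mismatch.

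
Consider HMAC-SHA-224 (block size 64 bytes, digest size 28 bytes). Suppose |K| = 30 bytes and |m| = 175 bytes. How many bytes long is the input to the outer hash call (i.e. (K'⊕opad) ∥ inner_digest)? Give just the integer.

92

Key is 30 ≤ 64 bytes, zero-padded: |K'| = 64.
Outer input = (K'⊕opad) ∥ H(inner) → 64 + 28 = 92 bytes.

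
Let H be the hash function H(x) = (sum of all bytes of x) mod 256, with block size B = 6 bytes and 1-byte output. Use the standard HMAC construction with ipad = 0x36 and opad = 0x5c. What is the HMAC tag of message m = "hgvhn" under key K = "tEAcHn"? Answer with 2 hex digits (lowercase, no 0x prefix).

55

Key "tEAcHn" = 74 45 41 63 48 6e is exactly B = 6 bytes: K' = 74 45 41 63 48 6e.
K' ⊕ ipad = 42 73 77 55 7e 58.  K' ⊕ opad = 28 19 1d 3f 14 32.
Inner input = (K'⊕ipad) ∥ m = 42 73 77 55 7e 58 ∥ 68 67 76 68 6e.
Inner hash: sum = 66+115+119+85+126+88+104+103+118+104+110 = 1138; mod 256 = 114 → 72.
Outer input = (K'⊕opad) ∥ inner = 28 19 1d 3f 14 32 ∥ 72.
Outer hash (tag): sum = 40+25+29+63+20+50+114 = 341; mod 256 = 85 → 55.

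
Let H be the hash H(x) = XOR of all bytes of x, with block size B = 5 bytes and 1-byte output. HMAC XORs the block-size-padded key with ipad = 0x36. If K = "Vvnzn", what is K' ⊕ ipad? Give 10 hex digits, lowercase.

6040584c58

Key "Vvnzn" = 56 76 6e 7a 6e is exactly B = 5 bytes: K' = 56 76 6e 7a 6e.
XOR each byte with 0x36: 56⊕36=60, 76⊕36=40, 6e⊕36=58, 7a⊕36=4c, 6e⊕36=58.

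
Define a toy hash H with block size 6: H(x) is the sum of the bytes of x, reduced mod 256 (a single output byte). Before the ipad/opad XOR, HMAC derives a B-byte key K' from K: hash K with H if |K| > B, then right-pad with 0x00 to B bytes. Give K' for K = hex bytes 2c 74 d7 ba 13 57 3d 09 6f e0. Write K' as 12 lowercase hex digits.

|K| = 10 > B = 6, so first hash the key.
H(K): sum = 44+116+215+186+19+87+61+9+111+224 = 1072; mod 256 = 48 → 30.
Zero-pad H(K) = 30 to 6 bytes: K' = 30 00 00 00 00 00.

300000000000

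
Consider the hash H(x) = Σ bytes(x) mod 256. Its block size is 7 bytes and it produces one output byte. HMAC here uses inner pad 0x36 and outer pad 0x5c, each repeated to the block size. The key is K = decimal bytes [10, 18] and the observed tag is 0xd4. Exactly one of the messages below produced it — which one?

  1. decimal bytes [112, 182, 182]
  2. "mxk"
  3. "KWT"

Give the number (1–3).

3

Key decimal bytes [10, 18] = 0a 12 is 2 bytes ≤ B = 7; zero-pad to 7 bytes: K' = 0a 12 00 00 00 00 00.
K' ⊕ ipad = 3c 24 36 36 36 36 36; K' ⊕ opad = 56 4e 5c 5c 5c 5c 5c.
m1: inner = H(3c 24 36 36 36 36 36 70 b6 b6) = 4a; tag = H(56 4e 5c 5c 5c 5c 5c 4a) = ba
m2: inner = H(3c 24 36 36 36 36 36 6d 78 6b) = be; tag = H(56 4e 5c 5c 5c 5c 5c be) = 2e
m3: inner = H(3c 24 36 36 36 36 36 4b 57 54) = 64; tag = H(56 4e 5c 5c 5c 5c 5c 64) = d4 ← matches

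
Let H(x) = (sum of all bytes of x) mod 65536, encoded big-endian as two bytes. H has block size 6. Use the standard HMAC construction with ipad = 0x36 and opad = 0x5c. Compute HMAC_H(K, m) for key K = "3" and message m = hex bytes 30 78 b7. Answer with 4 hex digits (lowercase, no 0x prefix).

02af

Key "3" = 33 is 1 byte ≤ B = 6; zero-pad to 6 bytes: K' = 33 00 00 00 00 00.
K' ⊕ ipad = 05 36 36 36 36 36.  K' ⊕ opad = 6f 5c 5c 5c 5c 5c.
Inner input = (K'⊕ipad) ∥ m = 05 36 36 36 36 36 ∥ 30 78 b7.
Inner hash: sum = 5+54+54+54+54+54+48+120+183 = 626 → 02 72.
Outer input = (K'⊕opad) ∥ inner = 6f 5c 5c 5c 5c 5c ∥ 02 72.
Outer hash (tag): sum = 111+92+92+92+92+92+2+114 = 687 → 02 af.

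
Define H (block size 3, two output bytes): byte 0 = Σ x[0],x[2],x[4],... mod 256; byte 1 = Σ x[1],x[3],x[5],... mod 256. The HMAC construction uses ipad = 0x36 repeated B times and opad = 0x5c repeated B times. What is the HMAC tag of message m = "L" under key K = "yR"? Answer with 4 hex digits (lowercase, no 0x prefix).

3193

Key "yR" = 79 52 is 2 bytes ≤ B = 3; zero-pad to 3 bytes: K' = 79 52 00.
K' ⊕ ipad = 4f 64 36.  K' ⊕ opad = 25 0e 5c.
Inner input = (K'⊕ipad) ∥ m = 4f 64 36 ∥ 4c.
Inner hash: even-index sum = 133 mod 256 = 133; odd-index sum = 176 mod 256 = 176 → 85 b0.
Outer input = (K'⊕opad) ∥ inner = 25 0e 5c ∥ 85 b0.
Outer hash (tag): even-index sum = 305 mod 256 = 49; odd-index sum = 147 mod 256 = 147 → 31 93.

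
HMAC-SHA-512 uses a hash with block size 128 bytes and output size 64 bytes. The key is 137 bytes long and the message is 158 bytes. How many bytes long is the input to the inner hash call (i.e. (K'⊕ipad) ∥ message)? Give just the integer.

286

Key is 137 > 128 bytes, so it is hashed to 64 bytes then zero-padded to 128: |K'| = 128.
Inner input = (K'⊕ipad) ∥ m → 128 + 158 = 286 bytes.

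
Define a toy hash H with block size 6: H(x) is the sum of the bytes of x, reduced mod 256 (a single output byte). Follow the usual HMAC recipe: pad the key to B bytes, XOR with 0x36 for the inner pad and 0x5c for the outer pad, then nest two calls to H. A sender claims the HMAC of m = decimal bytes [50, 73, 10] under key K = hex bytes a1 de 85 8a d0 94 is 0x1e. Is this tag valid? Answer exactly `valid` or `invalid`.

invalid

Key hex bytes a1 de 85 8a d0 94 is exactly B = 6 bytes: K' = a1 de 85 8a d0 94.
K' ⊕ ipad = 97 e8 b3 bc e6 a2; K' ⊕ opad = fd 82 d9 d6 8c c8.
Inner hash: sum = 151+232+179+188+230+162+50+73+10 = 1275; mod 256 = 251 → fb.
Outer hash (recomputed tag): sum = 253+130+217+214+140+200+251 = 1405; mod 256 = 125 → 7d.
Recomputed tag = 7d; claimed = 1e → mismatch.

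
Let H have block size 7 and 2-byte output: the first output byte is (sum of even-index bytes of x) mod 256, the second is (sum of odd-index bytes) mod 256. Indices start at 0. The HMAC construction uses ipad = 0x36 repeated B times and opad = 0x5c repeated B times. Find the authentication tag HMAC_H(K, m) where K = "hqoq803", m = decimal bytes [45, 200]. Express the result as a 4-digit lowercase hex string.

Key "hqoq803" = 68 71 6f 71 38 30 33 is exactly B = 7 bytes: K' = 68 71 6f 71 38 30 33.
K' ⊕ ipad = 5e 47 59 47 0e 06 05.  K' ⊕ opad = 34 2d 33 2d 64 6c 6f.
Inner input = (K'⊕ipad) ∥ m = 5e 47 59 47 0e 06 05 ∥ 2d c8.
Inner hash: even-index sum = 402 mod 256 = 146; odd-index sum = 193 mod 256 = 193 → 92 c1.
Outer input = (K'⊕opad) ∥ inner = 34 2d 33 2d 64 6c 6f ∥ 92 c1.
Outer hash (tag): even-index sum = 507 mod 256 = 251; odd-index sum = 344 mod 256 = 88 → fb 58.

fb58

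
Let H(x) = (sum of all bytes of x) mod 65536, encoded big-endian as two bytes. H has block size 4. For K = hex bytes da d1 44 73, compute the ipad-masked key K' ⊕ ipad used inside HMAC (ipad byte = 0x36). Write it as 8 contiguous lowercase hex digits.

Key hex bytes da d1 44 73 is exactly B = 4 bytes: K' = da d1 44 73.
XOR each byte with 0x36: da⊕36=ec, d1⊕36=e7, 44⊕36=72, 73⊕36=45.

ece77245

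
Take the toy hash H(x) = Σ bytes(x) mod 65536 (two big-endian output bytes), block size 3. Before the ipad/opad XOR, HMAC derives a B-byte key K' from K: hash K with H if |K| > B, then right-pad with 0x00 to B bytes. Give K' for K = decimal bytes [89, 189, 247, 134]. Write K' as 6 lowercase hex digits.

|K| = 4 > B = 3, so first hash the key.
H(K): sum = 89+189+247+134 = 659 → 02 93.
Zero-pad H(K) = 02 93 to 3 bytes: K' = 02 93 00.

029300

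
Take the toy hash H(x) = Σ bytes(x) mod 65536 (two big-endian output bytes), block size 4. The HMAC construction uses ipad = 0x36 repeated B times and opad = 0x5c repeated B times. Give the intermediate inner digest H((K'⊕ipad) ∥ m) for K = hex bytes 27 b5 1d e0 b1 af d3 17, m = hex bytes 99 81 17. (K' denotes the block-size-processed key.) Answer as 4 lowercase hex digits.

Key hex bytes 27 b5 1d e0 b1 af d3 17 is 8 bytes > B = 4, so hash it first: H(key) = 04 23, then zero-pad to 4 bytes: K' = 04 23 00 00.
K' ⊕ ipad = 32 15 36 36.
Inner input = 32 15 36 36 ∥ 99 81 17.
Inner hash: sum = 50+21+54+54+153+129+23 = 484 → 01 e4.

01e4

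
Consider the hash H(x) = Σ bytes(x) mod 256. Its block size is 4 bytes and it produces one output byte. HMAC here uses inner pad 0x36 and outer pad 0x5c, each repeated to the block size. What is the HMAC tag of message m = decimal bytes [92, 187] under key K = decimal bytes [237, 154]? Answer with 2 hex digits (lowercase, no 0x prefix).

39

Key decimal bytes [237, 154] = ed 9a is 2 bytes ≤ B = 4; zero-pad to 4 bytes: K' = ed 9a 00 00.
K' ⊕ ipad = db ac 36 36.  K' ⊕ opad = b1 c6 5c 5c.
Inner input = (K'⊕ipad) ∥ m = db ac 36 36 ∥ 5c bb.
Inner hash: sum = 219+172+54+54+92+187 = 778; mod 256 = 10 → 0a.
Outer input = (K'⊕opad) ∥ inner = b1 c6 5c 5c ∥ 0a.
Outer hash (tag): sum = 177+198+92+92+10 = 569; mod 256 = 57 → 39.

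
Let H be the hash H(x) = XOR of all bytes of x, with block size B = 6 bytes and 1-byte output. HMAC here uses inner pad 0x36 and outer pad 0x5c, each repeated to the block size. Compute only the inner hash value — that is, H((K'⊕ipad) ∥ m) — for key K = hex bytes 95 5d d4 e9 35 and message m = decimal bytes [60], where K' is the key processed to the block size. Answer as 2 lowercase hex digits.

Key hex bytes 95 5d d4 e9 35 is 5 bytes ≤ B = 6; zero-pad to 6 bytes: K' = 95 5d d4 e9 35 00.
K' ⊕ ipad = a3 6b e2 df 03 36.
Inner input = a3 6b e2 df 03 36 ∥ 3c.
Inner hash: XOR a3⊕6b⊕e2⊕df⊕03⊕36⊕3c = fc.

fc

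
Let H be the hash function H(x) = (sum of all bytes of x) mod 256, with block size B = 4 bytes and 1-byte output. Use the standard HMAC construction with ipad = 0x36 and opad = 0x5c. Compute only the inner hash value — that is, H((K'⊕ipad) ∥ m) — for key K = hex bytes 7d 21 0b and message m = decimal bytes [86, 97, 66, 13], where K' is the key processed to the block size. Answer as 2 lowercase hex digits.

Key hex bytes 7d 21 0b is 3 bytes ≤ B = 4; zero-pad to 4 bytes: K' = 7d 21 0b 00.
K' ⊕ ipad = 4b 17 3d 36.
Inner input = 4b 17 3d 36 ∥ 56 61 42 0d.
Inner hash: sum = 75+23+61+54+86+97+66+13 = 475; mod 256 = 219 → db.

db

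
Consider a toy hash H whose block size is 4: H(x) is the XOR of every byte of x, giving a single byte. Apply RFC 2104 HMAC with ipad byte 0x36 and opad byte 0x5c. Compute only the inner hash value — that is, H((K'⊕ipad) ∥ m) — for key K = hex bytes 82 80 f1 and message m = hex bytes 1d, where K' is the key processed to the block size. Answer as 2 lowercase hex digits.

ee

Key hex bytes 82 80 f1 is 3 bytes ≤ B = 4; zero-pad to 4 bytes: K' = 82 80 f1 00.
K' ⊕ ipad = b4 b6 c7 36.
Inner input = b4 b6 c7 36 ∥ 1d.
Inner hash: XOR b4⊕b6⊕c7⊕36⊕1d = ee.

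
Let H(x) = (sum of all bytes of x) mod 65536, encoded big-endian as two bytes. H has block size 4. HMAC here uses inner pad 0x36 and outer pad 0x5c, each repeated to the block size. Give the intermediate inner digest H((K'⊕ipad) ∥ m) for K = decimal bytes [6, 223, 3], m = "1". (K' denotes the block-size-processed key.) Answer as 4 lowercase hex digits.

Key decimal bytes [6, 223, 3] = 06 df 03 is 3 bytes ≤ B = 4; zero-pad to 4 bytes: K' = 06 df 03 00.
K' ⊕ ipad = 30 e9 35 36.
Inner input = 30 e9 35 36 ∥ 31.
Inner hash: sum = 48+233+53+54+49 = 437 → 01 b5.

01b5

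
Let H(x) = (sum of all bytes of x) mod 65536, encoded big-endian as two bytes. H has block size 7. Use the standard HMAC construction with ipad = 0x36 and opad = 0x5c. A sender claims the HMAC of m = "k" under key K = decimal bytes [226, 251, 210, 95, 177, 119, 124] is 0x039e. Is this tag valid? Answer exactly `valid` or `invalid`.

Key decimal bytes [226, 251, 210, 95, 177, 119, 124] = e2 fb d2 5f b1 77 7c is exactly B = 7 bytes: K' = e2 fb d2 5f b1 77 7c.
K' ⊕ ipad = d4 cd e4 69 87 41 4a; K' ⊕ opad = be a7 8e 03 ed 2b 20.
Inner hash: sum = 212+205+228+105+135+65+74+107 = 1131 → 04 6b.
Outer hash (recomputed tag): sum = 190+167+142+3+237+43+32+4+107 = 925 → 03 9d.
Recomputed tag = 039d; claimed = 039e → mismatch.

invalid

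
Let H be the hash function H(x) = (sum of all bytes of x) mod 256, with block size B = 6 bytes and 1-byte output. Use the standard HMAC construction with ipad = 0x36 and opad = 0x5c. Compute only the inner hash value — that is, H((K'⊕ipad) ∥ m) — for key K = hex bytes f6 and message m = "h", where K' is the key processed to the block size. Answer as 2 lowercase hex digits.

36

Key hex bytes f6 is 1 byte ≤ B = 6; zero-pad to 6 bytes: K' = f6 00 00 00 00 00.
K' ⊕ ipad = c0 36 36 36 36 36.
Inner input = c0 36 36 36 36 36 ∥ 68.
Inner hash: sum = 192+54+54+54+54+54+104 = 566; mod 256 = 54 → 36.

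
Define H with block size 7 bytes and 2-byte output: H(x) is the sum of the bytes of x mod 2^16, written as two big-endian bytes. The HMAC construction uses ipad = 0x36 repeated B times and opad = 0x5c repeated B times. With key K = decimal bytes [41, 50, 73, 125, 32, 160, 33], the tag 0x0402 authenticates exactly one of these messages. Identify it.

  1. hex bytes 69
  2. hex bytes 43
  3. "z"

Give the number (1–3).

Key decimal bytes [41, 50, 73, 125, 32, 160, 33] = 29 32 49 7d 20 a0 21 is exactly B = 7 bytes: K' = 29 32 49 7d 20 a0 21.
K' ⊕ ipad = 1f 04 7f 4b 16 96 17; K' ⊕ opad = 75 6e 15 21 7c fc 7d.
m1: inner = H(1f 04 7f 4b 16 96 17 69) = 02 19; tag = H(75 6e 15 21 7c fc 7d 02 19) = 0329
m2: inner = H(1f 04 7f 4b 16 96 17 43) = 01 f3; tag = H(75 6e 15 21 7c fc 7d 01 f3) = 0402 ← matches
m3: inner = H(1f 04 7f 4b 16 96 17 7a) = 02 2a; tag = H(75 6e 15 21 7c fc 7d 02 2a) = 033a

2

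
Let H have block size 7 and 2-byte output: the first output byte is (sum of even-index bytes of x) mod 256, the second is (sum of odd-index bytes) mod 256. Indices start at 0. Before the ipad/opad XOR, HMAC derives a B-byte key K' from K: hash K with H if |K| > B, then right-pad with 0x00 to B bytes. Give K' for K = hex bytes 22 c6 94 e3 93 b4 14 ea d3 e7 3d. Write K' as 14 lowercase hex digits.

6d2e0000000000

|K| = 11 > B = 7, so first hash the key.
H(K): even-index sum = 621 mod 256 = 109; odd-index sum = 1070 mod 256 = 46 → 6d 2e.
Zero-pad H(K) = 6d 2e to 7 bytes: K' = 6d 2e 00 00 00 00 00.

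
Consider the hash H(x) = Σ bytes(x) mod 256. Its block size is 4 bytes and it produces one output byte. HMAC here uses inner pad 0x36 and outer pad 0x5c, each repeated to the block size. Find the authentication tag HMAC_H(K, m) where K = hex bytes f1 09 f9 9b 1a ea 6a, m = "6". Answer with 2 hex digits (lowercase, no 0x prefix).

56

Key hex bytes f1 09 f9 9b 1a ea 6a is 7 bytes > B = 4, so hash it first: H(key) = fc, then zero-pad to 4 bytes: K' = fc 00 00 00.
K' ⊕ ipad = ca 36 36 36.  K' ⊕ opad = a0 5c 5c 5c.
Inner input = (K'⊕ipad) ∥ m = ca 36 36 36 ∥ 36.
Inner hash: sum = 202+54+54+54+54 = 418; mod 256 = 162 → a2.
Outer input = (K'⊕opad) ∥ inner = a0 5c 5c 5c ∥ a2.
Outer hash (tag): sum = 160+92+92+92+162 = 598; mod 256 = 86 → 56.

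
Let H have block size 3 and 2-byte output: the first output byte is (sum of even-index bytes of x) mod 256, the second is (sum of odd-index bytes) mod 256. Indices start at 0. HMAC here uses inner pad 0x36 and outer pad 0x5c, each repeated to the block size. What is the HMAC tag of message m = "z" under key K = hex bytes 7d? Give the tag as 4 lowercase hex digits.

2ddd

Key hex bytes 7d is 1 byte ≤ B = 3; zero-pad to 3 bytes: K' = 7d 00 00.
K' ⊕ ipad = 4b 36 36.  K' ⊕ opad = 21 5c 5c.
Inner input = (K'⊕ipad) ∥ m = 4b 36 36 ∥ 7a.
Inner hash: even-index sum = 129 mod 256 = 129; odd-index sum = 176 mod 256 = 176 → 81 b0.
Outer input = (K'⊕opad) ∥ inner = 21 5c 5c ∥ 81 b0.
Outer hash (tag): even-index sum = 301 mod 256 = 45; odd-index sum = 221 mod 256 = 221 → 2d dd.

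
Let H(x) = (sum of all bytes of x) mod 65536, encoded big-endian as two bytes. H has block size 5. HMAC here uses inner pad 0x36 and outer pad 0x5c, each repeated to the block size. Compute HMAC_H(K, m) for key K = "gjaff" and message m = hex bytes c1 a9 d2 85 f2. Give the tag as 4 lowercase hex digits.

017e

Key "gjaff" = 67 6a 61 66 66 is exactly B = 5 bytes: K' = 67 6a 61 66 66.
K' ⊕ ipad = 51 5c 57 50 50.  K' ⊕ opad = 3b 36 3d 3a 3a.
Inner input = (K'⊕ipad) ∥ m = 51 5c 57 50 50 ∥ c1 a9 d2 85 f2.
Inner hash: sum = 81+92+87+80+80+193+169+210+133+242 = 1367 → 05 57.
Outer input = (K'⊕opad) ∥ inner = 3b 36 3d 3a 3a ∥ 05 57.
Outer hash (tag): sum = 59+54+61+58+58+5+87 = 382 → 01 7e.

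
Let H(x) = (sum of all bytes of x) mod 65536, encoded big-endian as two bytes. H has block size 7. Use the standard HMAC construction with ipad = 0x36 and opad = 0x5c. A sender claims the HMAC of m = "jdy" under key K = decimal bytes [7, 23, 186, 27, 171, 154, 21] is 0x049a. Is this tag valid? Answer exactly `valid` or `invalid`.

Key decimal bytes [7, 23, 186, 27, 171, 154, 21] = 07 17 ba 1b ab 9a 15 is exactly B = 7 bytes: K' = 07 17 ba 1b ab 9a 15.
K' ⊕ ipad = 31 21 8c 2d 9d ac 23; K' ⊕ opad = 5b 4b e6 47 f7 c6 49.
Inner hash: sum = 49+33+140+45+157+172+35+106+100+121 = 958 → 03 be.
Outer hash (recomputed tag): sum = 91+75+230+71+247+198+73+3+190 = 1178 → 04 9a.
Recomputed tag = 049a; claimed = 049a → match.

valid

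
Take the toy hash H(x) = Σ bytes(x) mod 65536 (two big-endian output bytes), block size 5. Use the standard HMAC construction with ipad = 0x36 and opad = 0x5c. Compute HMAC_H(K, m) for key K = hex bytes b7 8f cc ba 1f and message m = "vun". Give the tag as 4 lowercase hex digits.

Key hex bytes b7 8f cc ba 1f is exactly B = 5 bytes: K' = b7 8f cc ba 1f.
K' ⊕ ipad = 81 b9 fa 8c 29.  K' ⊕ opad = eb d3 90 e6 43.
Inner input = (K'⊕ipad) ∥ m = 81 b9 fa 8c 29 ∥ 76 75 6e.
Inner hash: sum = 129+185+250+140+41+118+117+110 = 1090 → 04 42.
Outer input = (K'⊕opad) ∥ inner = eb d3 90 e6 43 ∥ 04 42.
Outer hash (tag): sum = 235+211+144+230+67+4+66 = 957 → 03 bd.

03bd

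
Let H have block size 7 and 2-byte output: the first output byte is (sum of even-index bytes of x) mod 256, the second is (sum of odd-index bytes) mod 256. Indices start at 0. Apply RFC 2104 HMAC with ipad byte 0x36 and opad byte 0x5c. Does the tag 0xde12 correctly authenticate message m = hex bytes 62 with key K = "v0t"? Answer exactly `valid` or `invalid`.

Key "v0t" = 76 30 74 is 3 bytes ≤ B = 7; zero-pad to 7 bytes: K' = 76 30 74 00 00 00 00.
K' ⊕ ipad = 40 06 42 36 36 36 36; K' ⊕ opad = 2a 6c 28 5c 5c 5c 5c.
Inner hash: even-index sum = 238 mod 256 = 238; odd-index sum = 212 mod 256 = 212 → ee d4.
Outer hash (recomputed tag): even-index sum = 478 mod 256 = 222; odd-index sum = 530 mod 256 = 18 → de 12.
Recomputed tag = de12; claimed = de12 → match.

valid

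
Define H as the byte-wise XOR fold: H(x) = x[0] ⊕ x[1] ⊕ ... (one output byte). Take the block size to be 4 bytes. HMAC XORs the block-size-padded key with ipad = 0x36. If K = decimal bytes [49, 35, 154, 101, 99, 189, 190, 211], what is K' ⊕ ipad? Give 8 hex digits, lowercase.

68363636

Key decimal bytes [49, 35, 154, 101, 99, 189, 190, 211] = 31 23 9a 65 63 bd be d3 is 8 bytes > B = 4, so hash it first: H(key) = 5e, then zero-pad to 4 bytes: K' = 5e 00 00 00.
XOR each byte with 0x36: 5e⊕36=68, 00⊕36=36, 00⊕36=36, 00⊕36=36.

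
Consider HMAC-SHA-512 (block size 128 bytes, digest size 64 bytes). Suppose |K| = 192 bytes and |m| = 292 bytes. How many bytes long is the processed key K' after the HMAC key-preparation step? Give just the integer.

Key is 192 > 128 bytes, so it is hashed to 64 bytes then zero-padded to 128: |K'| = 128.

128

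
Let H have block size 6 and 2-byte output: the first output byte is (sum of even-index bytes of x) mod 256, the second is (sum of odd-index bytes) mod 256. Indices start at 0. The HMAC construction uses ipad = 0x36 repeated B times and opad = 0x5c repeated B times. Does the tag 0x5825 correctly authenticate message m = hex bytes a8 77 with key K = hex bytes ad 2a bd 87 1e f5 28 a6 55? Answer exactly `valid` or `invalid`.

Key hex bytes ad 2a bd 87 1e f5 28 a6 55 is 9 bytes > B = 6, so hash it first: H(key) = 05 4c, then zero-pad to 6 bytes: K' = 05 4c 00 00 00 00.
K' ⊕ ipad = 33 7a 36 36 36 36; K' ⊕ opad = 59 10 5c 5c 5c 5c.
Inner hash: even-index sum = 327 mod 256 = 71; odd-index sum = 349 mod 256 = 93 → 47 5d.
Outer hash (recomputed tag): even-index sum = 344 mod 256 = 88; odd-index sum = 293 mod 256 = 37 → 58 25.
Recomputed tag = 5825; claimed = 5825 → match.

valid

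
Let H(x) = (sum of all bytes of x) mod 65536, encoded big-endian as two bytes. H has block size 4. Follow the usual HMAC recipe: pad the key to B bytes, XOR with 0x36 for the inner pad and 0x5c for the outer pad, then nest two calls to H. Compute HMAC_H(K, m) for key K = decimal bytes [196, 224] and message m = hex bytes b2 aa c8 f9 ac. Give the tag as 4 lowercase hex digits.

030e

Key decimal bytes [196, 224] = c4 e0 is 2 bytes ≤ B = 4; zero-pad to 4 bytes: K' = c4 e0 00 00.
K' ⊕ ipad = f2 d6 36 36.  K' ⊕ opad = 98 bc 5c 5c.
Inner input = (K'⊕ipad) ∥ m = f2 d6 36 36 ∥ b2 aa c8 f9 ac.
Inner hash: sum = 242+214+54+54+178+170+200+249+172 = 1533 → 05 fd.
Outer input = (K'⊕opad) ∥ inner = 98 bc 5c 5c ∥ 05 fd.
Outer hash (tag): sum = 152+188+92+92+5+253 = 782 → 03 0e.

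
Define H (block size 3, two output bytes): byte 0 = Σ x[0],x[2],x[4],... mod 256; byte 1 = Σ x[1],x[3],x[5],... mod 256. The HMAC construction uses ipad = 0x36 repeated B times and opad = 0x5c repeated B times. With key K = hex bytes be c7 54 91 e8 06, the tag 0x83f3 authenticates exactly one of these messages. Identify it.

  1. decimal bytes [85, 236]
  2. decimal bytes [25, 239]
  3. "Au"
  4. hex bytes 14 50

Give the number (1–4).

2

Key hex bytes be c7 54 91 e8 06 is 6 bytes > B = 3, so hash it first: H(key) = fa 5e, then zero-pad to 3 bytes: K' = fa 5e 00.
K' ⊕ ipad = cc 68 36; K' ⊕ opad = a6 02 5c.
m1: inner = H(cc 68 36 55 ec) = ee bd; tag = H(a6 02 5c ee bd) = bff0
m2: inner = H(cc 68 36 19 ef) = f1 81; tag = H(a6 02 5c f1 81) = 83f3 ← matches
m3: inner = H(cc 68 36 41 75) = 77 a9; tag = H(a6 02 5c 77 a9) = ab79
m4: inner = H(cc 68 36 14 50) = 52 7c; tag = H(a6 02 5c 52 7c) = 7e54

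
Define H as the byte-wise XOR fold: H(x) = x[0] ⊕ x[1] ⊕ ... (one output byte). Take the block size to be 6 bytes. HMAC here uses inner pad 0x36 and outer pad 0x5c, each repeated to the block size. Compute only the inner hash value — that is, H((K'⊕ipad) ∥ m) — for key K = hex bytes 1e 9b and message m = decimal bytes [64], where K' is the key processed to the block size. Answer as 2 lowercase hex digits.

Key hex bytes 1e 9b is 2 bytes ≤ B = 6; zero-pad to 6 bytes: K' = 1e 9b 00 00 00 00.
K' ⊕ ipad = 28 ad 36 36 36 36.
Inner input = 28 ad 36 36 36 36 ∥ 40.
Inner hash: XOR 28⊕ad⊕36⊕36⊕36⊕36⊕40 = c5.

c5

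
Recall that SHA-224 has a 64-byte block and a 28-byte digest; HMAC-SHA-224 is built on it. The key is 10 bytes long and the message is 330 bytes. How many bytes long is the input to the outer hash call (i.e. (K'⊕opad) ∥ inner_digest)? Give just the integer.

92

Key is 10 ≤ 64 bytes, zero-padded: |K'| = 64.
Outer input = (K'⊕opad) ∥ H(inner) → 64 + 28 = 92 bytes.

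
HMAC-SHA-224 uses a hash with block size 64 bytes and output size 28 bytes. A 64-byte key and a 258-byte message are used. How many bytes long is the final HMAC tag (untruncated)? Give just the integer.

The tag is one SHA-224 digest: 28 bytes.

28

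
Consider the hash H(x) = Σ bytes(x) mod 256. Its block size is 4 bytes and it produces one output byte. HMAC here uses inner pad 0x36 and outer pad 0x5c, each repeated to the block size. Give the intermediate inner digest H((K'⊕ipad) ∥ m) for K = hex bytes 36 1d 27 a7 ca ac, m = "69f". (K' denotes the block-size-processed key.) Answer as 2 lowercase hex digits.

18

Key hex bytes 36 1d 27 a7 ca ac is 6 bytes > B = 4, so hash it first: H(key) = 97, then zero-pad to 4 bytes: K' = 97 00 00 00.
K' ⊕ ipad = a1 36 36 36.
Inner input = a1 36 36 36 ∥ 36 39 66.
Inner hash: sum = 161+54+54+54+54+57+102 = 536; mod 256 = 24 → 18.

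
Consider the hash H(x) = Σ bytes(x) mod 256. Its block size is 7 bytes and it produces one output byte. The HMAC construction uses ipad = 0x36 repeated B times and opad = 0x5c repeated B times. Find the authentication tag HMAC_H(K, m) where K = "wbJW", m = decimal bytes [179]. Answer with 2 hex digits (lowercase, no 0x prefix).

65

Key "wbJW" = 77 62 4a 57 is 4 bytes ≤ B = 7; zero-pad to 7 bytes: K' = 77 62 4a 57 00 00 00.
K' ⊕ ipad = 41 54 7c 61 36 36 36.  K' ⊕ opad = 2b 3e 16 0b 5c 5c 5c.
Inner input = (K'⊕ipad) ∥ m = 41 54 7c 61 36 36 36 ∥ b3.
Inner hash: sum = 65+84+124+97+54+54+54+179 = 711; mod 256 = 199 → c7.
Outer input = (K'⊕opad) ∥ inner = 2b 3e 16 0b 5c 5c 5c ∥ c7.
Outer hash (tag): sum = 43+62+22+11+92+92+92+199 = 613; mod 256 = 101 → 65.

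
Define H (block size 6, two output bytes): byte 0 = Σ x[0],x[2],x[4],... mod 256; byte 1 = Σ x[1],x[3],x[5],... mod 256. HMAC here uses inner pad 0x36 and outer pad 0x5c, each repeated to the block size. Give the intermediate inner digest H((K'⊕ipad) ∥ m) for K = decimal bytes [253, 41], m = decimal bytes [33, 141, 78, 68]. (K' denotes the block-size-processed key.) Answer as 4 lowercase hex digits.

Key decimal bytes [253, 41] = fd 29 is 2 bytes ≤ B = 6; zero-pad to 6 bytes: K' = fd 29 00 00 00 00.
K' ⊕ ipad = cb 1f 36 36 36 36.
Inner input = cb 1f 36 36 36 36 ∥ 21 8d 4e 44.
Inner hash: even-index sum = 422 mod 256 = 166; odd-index sum = 348 mod 256 = 92 → a6 5c.

a65c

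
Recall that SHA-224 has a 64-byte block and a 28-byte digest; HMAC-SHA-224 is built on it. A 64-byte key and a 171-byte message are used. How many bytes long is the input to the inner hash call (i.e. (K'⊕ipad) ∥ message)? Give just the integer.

235

Key is 64 ≤ 64 bytes, zero-padded: |K'| = 64.
Inner input = (K'⊕ipad) ∥ m → 64 + 171 = 235 bytes.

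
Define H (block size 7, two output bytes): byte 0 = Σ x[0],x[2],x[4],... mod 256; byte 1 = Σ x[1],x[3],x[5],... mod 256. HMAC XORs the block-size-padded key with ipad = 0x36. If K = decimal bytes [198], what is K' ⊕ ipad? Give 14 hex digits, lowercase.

Key decimal bytes [198] = c6 is 1 byte ≤ B = 7; zero-pad to 7 bytes: K' = c6 00 00 00 00 00 00.
XOR each byte with 0x36: c6⊕36=f0, 00⊕36=36, 00⊕36=36, 00⊕36=36, 00⊕36=36, 00⊕36=36, 00⊕36=36.

f0363636363636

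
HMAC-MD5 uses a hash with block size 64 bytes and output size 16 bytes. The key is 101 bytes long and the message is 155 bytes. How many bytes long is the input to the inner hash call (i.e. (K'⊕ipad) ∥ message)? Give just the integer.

219

Key is 101 > 64 bytes, so it is hashed to 16 bytes then zero-padded to 64: |K'| = 64.
Inner input = (K'⊕ipad) ∥ m → 64 + 155 = 219 bytes.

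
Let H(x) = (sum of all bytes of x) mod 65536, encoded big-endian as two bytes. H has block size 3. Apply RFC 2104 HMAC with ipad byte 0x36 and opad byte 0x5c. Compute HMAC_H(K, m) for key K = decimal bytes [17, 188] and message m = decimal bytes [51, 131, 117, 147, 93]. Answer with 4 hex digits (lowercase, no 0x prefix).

Key decimal bytes [17, 188] = 11 bc is 2 bytes ≤ B = 3; zero-pad to 3 bytes: K' = 11 bc 00.
K' ⊕ ipad = 27 8a 36.  K' ⊕ opad = 4d e0 5c.
Inner input = (K'⊕ipad) ∥ m = 27 8a 36 ∥ 33 83 75 93 5d.
Inner hash: sum = 39+138+54+51+131+117+147+93 = 770 → 03 02.
Outer input = (K'⊕opad) ∥ inner = 4d e0 5c ∥ 03 02.
Outer hash (tag): sum = 77+224+92+3+2 = 398 → 01 8e.

018e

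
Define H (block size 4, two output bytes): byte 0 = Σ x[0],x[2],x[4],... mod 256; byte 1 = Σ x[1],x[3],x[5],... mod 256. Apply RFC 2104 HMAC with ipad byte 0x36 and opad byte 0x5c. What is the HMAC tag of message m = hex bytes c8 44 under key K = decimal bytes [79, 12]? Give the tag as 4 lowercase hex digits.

Key decimal bytes [79, 12] = 4f 0c is 2 bytes ≤ B = 4; zero-pad to 4 bytes: K' = 4f 0c 00 00.
K' ⊕ ipad = 79 3a 36 36.  K' ⊕ opad = 13 50 5c 5c.
Inner input = (K'⊕ipad) ∥ m = 79 3a 36 36 ∥ c8 44.
Inner hash: even-index sum = 375 mod 256 = 119; odd-index sum = 180 mod 256 = 180 → 77 b4.
Outer input = (K'⊕opad) ∥ inner = 13 50 5c 5c ∥ 77 b4.
Outer hash (tag): even-index sum = 230 mod 256 = 230; odd-index sum = 352 mod 256 = 96 → e6 60.

e660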